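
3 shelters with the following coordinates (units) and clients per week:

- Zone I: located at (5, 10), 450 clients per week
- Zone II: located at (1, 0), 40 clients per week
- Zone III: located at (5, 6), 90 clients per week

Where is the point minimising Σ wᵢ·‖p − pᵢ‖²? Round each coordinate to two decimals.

The minimiser of Σwᵢ‖p−pᵢ‖² is the weighted centroid p* = (Σwᵢpᵢ)/(Σwᵢ).
Σwᵢ = 580.
Σwᵢxᵢ = 450·5 + 40·1 + 90·5 = 2740.
Σwᵢyᵢ = 450·10 + 40·0 + 90·6 = 5040.
x* = 2740/580 = 4.72, y* = 5040/580 = 8.69.

(4.72, 8.69)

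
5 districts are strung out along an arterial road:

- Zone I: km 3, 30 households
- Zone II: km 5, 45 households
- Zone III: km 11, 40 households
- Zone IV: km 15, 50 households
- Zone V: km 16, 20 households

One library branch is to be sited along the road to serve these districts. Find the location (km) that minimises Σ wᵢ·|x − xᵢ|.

x = 11

For a sum of weighted absolute distances on a line, the optimum is the weighted median (not the mean). Total weight W = 185; half-weight = 92.5.
Sort by position and accumulate weight:
  km 3 (Zone I, w=30) → cum 30
  km 5 (Zone II, w=45) → cum 75
  km 11 (Zone III, w=40) → cum 115  ≥ 92.5 → median here
  km 15 (Zone IV, w=50) → cum 165
  km 16 (Zone V, w=20) → cum 185
Optimal location: km 11.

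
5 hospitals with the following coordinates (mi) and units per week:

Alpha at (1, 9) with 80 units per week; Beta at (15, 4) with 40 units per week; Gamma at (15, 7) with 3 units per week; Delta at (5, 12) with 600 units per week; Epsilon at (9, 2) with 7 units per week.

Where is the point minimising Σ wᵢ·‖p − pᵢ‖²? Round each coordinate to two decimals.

The minimiser of Σwᵢ‖p−pᵢ‖² is the weighted centroid p* = (Σwᵢpᵢ)/(Σwᵢ).
Σwᵢ = 730.
Σwᵢxᵢ = 80·1 + 40·15 + 3·15 + 600·5 + 7·9 = 3788.
Σwᵢyᵢ = 80·9 + 40·4 + 3·7 + 600·12 + 7·2 = 8115.
x* = 3788/730 = 5.19, y* = 8115/730 = 11.12.

(5.19, 11.12)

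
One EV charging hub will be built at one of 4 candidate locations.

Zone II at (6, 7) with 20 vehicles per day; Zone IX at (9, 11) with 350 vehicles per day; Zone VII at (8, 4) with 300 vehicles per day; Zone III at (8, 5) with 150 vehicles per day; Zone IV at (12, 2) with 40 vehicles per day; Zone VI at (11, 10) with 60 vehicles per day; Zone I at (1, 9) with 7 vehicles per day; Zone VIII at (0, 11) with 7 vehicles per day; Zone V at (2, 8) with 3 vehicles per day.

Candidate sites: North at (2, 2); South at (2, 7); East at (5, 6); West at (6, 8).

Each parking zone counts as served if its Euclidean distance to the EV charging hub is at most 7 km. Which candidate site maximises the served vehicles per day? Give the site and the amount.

Coverage radius r = 7 km; a point is covered iff (Δx)²+(Δy)² ≤ 7² = 49.
  North (2, 2): covers {Zone II, Zone VII, Zone III, Zone V} → 473
  South (2, 7): covers {Zone II, Zone VII, Zone III, Zone I, Zone VIII, Zone V} → 487
  East (5, 6): covers {Zone II, Zone IX, Zone VII, Zone III, Zone I, Zone V} → 830
  West (6, 8): covers {Zone II, Zone IX, Zone VII, Zone III, Zone VI, Zone I, Zone VIII, Zone V} → 897
Maximum coverage at West: 897 vehicles per day.

West, covering 897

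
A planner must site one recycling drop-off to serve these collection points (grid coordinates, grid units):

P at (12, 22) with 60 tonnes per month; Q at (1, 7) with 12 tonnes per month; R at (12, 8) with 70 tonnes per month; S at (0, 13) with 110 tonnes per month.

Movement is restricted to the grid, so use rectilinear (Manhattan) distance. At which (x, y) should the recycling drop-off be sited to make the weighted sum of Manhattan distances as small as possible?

(12, 13)

Manhattan distance separates: Σwᵢ(|x−xᵢ|+|y−yᵢ|) = Σwᵢ|x−xᵢ| + Σwᵢ|y−yᵢ|, so x and y are optimised independently as 1-D weighted medians.
Total weight W = 252; half = 126.
x-coordinate, sorted with cumulative weight:
  x=0 (S, w=110) cum 110
  x=1 (Q, w=12) cum 122
  x=12 (P, w=60) cum 182  ← median
  x=12 (R, w=70) cum 252
⇒ x* = 12
y-coordinate, sorted with cumulative weight:
  y=7 (Q, w=12) cum 12
  y=8 (R, w=70) cum 82
  y=13 (S, w=110) cum 192  ← median
  y=22 (P, w=60) cum 252
⇒ y* = 13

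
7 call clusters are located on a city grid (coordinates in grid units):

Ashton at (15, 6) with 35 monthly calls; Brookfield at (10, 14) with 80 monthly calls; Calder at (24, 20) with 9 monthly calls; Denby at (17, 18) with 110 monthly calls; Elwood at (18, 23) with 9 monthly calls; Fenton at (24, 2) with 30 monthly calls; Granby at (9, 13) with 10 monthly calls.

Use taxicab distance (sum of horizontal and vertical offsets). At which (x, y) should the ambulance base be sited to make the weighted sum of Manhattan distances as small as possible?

(17, 14)

Manhattan distance separates: Σwᵢ(|x−xᵢ|+|y−yᵢ|) = Σwᵢ|x−xᵢ| + Σwᵢ|y−yᵢ|, so x and y are optimised independently as 1-D weighted medians.
Total weight W = 283; half = 141.5.
x-coordinate, sorted with cumulative weight:
  x=9 (Granby, w=10) cum 10
  x=10 (Brookfield, w=80) cum 90
  x=15 (Ashton, w=35) cum 125
  x=17 (Denby, w=110) cum 235  ← median
  x=18 (Elwood, w=9) cum 244
  x=24 (Calder, w=9) cum 253
  x=24 (Fenton, w=30) cum 283
⇒ x* = 17
y-coordinate, sorted with cumulative weight:
  y=2 (Fenton, w=30) cum 30
  y=6 (Ashton, w=35) cum 65
  y=13 (Granby, w=10) cum 75
  y=14 (Brookfield, w=80) cum 155  ← median
  y=18 (Denby, w=110) cum 265
  y=20 (Calder, w=9) cum 274
  y=23 (Elwood, w=9) cum 283
⇒ y* = 14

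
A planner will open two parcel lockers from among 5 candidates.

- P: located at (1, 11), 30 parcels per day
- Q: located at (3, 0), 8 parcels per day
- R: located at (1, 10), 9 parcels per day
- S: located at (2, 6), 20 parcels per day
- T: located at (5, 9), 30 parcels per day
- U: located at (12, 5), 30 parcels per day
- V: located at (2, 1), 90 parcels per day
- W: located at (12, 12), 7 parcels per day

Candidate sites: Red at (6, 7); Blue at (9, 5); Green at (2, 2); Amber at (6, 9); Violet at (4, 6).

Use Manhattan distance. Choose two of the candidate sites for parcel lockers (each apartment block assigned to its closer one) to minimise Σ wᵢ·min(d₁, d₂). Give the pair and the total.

Evaluate every pair (each demand assigned to the nearer of the two):
  {Green, Amber}: total = 851
  {Red, Green}: total = 943
  {Green, Violet}: total = 945
  {Blue, Green}: total = 975
  {Blue, Violet}: total = 1309
  {Amber, Violet}: total = 1353
  {Red, Violet}: total = 1436
  {Blue, Amber}: total = 1665
  {Red, Blue}: total = 1672
  {Red, Amber}: total = 1677
Best pair: {Green, Amber} with total 851.

{Green, Amber}, total 851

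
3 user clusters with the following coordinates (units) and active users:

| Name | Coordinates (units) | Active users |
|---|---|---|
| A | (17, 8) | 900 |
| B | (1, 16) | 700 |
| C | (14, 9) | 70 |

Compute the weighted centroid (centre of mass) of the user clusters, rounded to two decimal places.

(10.17, 11.40)

The minimiser of Σwᵢ‖p−pᵢ‖² is the weighted centroid p* = (Σwᵢpᵢ)/(Σwᵢ).
Σwᵢ = 1670.
Σwᵢxᵢ = 900·17 + 700·1 + 70·14 = 16980.
Σwᵢyᵢ = 900·8 + 700·16 + 70·9 = 19030.
x* = 16980/1670 = 10.17, y* = 19030/1670 = 11.40.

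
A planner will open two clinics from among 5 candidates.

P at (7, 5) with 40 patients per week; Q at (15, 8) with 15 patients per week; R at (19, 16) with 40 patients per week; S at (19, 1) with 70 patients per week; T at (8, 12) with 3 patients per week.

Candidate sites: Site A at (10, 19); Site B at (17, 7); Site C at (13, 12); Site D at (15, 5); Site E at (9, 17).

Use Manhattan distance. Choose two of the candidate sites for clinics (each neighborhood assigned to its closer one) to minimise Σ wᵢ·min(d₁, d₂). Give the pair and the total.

{Site C, Site D}, total 1340

Evaluate every pair (each demand assigned to the nearer of the two):
  {Site C, Site D}: total = 1340
  {Site D, Site E}: total = 1383
  {Site B, Site D}: total = 1407
  {Site A, Site D}: total = 1432
  {Site B, Site C}: total = 1500
  {Site B, Site E}: total = 1543
  {Site A, Site B}: total = 1552
  {Site A, Site C}: total = 2215
  {Site C, Site E}: total = 2215
  {Site A, Site E}: total = 3063
Best pair: {Site C, Site D} with total 1340.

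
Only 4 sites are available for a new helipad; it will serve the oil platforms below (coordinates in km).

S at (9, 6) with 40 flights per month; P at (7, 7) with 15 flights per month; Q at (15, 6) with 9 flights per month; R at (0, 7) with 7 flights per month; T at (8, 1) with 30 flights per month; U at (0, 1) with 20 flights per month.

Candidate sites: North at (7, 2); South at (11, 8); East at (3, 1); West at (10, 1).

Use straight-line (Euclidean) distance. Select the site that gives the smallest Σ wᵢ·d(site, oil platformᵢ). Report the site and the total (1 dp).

North, total 578.4 km

Total weighted distance at each candidate:
  North (7, 2): total = 578.4
  South (11, 8): total = 781.8
  East (3, 1): total = 794.5
  West (10, 1): total = 709.9
Minimum is at North with total 578.4 km.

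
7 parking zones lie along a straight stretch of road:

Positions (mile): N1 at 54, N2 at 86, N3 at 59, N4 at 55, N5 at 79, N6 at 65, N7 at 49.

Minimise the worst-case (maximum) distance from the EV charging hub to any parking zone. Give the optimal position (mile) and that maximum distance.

location 67.5, max distance 18.5

The 1-center on a line is the midpoint of the two extreme points: leftmost at 49, rightmost at 86.
Optimal location = (49 + 86)/2 = 67.5; maximum distance = (86 − 49)/2 = 18.5.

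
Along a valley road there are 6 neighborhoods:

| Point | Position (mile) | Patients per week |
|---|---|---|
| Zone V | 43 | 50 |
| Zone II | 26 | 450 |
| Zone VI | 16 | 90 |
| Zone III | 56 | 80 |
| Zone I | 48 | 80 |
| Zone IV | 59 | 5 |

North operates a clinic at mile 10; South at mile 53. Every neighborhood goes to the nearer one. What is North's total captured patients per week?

540

The indifferent point is the midpoint (10+53)/2 = 31.5; neighborhoods left of it (closer to North at 10) go to North, those right go to South.
  Zone VI at 16 (w=90) → North
  Zone II at 26 (w=450) → North
  Zone V at 43 (w=50) → South
  Zone I at 48 (w=80) → South
  Zone III at 56 (w=80) → South
  Zone IV at 59 (w=5) → South
North captures 540; South captures 215.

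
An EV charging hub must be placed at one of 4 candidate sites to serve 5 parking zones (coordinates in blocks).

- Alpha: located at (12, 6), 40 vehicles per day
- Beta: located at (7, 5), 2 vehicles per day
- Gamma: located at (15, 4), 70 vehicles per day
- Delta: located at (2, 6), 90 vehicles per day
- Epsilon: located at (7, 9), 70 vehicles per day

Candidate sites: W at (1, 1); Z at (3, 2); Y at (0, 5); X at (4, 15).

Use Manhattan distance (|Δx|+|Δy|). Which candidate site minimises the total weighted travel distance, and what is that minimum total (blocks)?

Total weighted distance at each candidate:
  W (1, 1): total = 3370
  Z (3, 2): total = 2734
  Y (0, 5): total = 2694
  X (4, 15): total = 3866
Minimum is at Y with total 2694 blocks.

Y, total 2694 blocks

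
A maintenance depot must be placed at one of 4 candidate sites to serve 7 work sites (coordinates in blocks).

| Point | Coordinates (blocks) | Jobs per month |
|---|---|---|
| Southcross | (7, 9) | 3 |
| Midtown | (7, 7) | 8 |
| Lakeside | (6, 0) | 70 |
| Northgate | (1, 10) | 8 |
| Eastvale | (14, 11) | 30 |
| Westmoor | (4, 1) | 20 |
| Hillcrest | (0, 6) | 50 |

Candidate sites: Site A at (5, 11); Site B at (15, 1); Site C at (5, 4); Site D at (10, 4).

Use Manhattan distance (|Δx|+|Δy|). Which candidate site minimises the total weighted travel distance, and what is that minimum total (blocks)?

Site C, total 1401 blocks

Total weighted distance at each candidate:
  Site A (5, 11): total = 1930
  Site B (15, 1): total = 2594
  Site C (5, 4): total = 1401
  Site D (10, 4): total = 1862
Minimum is at Site C with total 1401 blocks.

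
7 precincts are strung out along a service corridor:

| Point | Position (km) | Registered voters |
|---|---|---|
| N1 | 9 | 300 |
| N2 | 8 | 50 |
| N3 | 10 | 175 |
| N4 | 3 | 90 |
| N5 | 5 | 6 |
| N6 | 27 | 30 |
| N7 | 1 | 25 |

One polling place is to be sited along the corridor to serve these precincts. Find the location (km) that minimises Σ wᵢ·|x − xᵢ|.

x = 9

For a sum of weighted absolute distances on a line, the optimum is the weighted median (not the mean). Total weight W = 676; half-weight = 338.
Sort by position and accumulate weight:
  km 1 (N7, w=25) → cum 25
  km 3 (N4, w=90) → cum 115
  km 5 (N5, w=6) → cum 121
  km 8 (N2, w=50) → cum 171
  km 9 (N1, w=300) → cum 471  ≥ 338 → median here
  km 10 (N3, w=175) → cum 646
  km 27 (N6, w=30) → cum 676
Optimal location: km 9.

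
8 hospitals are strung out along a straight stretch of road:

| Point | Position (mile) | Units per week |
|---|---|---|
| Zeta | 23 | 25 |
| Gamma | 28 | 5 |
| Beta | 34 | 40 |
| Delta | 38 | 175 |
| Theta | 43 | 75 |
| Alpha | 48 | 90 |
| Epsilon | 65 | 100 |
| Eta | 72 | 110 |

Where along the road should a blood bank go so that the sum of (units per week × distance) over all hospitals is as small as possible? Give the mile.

For a sum of weighted absolute distances on a line, the optimum is the weighted median (not the mean). Total weight W = 620; half-weight = 310.
Sort by position and accumulate weight:
  mile 23 (Zeta, w=25) → cum 25
  mile 28 (Gamma, w=5) → cum 30
  mile 34 (Beta, w=40) → cum 70
  mile 38 (Delta, w=175) → cum 245
  mile 43 (Theta, w=75) → cum 320  ≥ 310 → median here
  mile 48 (Alpha, w=90) → cum 410
  mile 65 (Epsilon, w=100) → cum 510
  mile 72 (Eta, w=110) → cum 620
Optimal location: mile 43.

x = 43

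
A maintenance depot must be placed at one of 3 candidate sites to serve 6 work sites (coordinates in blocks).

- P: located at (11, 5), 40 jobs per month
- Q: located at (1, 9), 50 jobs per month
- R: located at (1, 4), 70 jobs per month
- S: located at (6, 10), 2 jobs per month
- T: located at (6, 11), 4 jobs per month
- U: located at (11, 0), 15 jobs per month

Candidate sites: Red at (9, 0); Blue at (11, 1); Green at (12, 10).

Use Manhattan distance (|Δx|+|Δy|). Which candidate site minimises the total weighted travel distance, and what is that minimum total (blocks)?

Total weighted distance at each candidate:
  Red (9, 0): total = 2082
  Blue (11, 1): total = 2073
  Green (12, 10): total = 2235
Minimum is at Blue with total 2073 blocks.

Blue, total 2073 blocks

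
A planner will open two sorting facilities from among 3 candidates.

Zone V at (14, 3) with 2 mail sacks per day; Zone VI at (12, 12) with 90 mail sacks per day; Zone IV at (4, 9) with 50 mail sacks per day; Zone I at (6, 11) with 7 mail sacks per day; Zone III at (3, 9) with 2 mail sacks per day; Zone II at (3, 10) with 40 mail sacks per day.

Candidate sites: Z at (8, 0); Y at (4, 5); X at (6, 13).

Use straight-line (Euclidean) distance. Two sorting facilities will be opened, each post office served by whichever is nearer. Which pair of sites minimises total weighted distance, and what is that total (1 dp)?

{Y, X}, total 959.8

Evaluate every pair (each demand assigned to the nearer of the two):
  {Y, X}: total = 959.8
  {Z, X}: total = 978.2
  {Z, Y}: total = 1426.6
Best pair: {Y, X} with total 959.8.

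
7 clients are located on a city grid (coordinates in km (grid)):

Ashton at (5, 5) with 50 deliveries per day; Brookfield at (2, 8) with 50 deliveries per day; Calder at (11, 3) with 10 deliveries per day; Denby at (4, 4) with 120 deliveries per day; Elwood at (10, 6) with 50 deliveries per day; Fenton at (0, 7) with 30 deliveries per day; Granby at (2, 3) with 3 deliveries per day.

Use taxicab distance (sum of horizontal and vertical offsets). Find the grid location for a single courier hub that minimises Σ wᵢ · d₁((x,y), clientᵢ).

(4, 5)

Manhattan distance separates: Σwᵢ(|x−xᵢ|+|y−yᵢ|) = Σwᵢ|x−xᵢ| + Σwᵢ|y−yᵢ|, so x and y are optimised independently as 1-D weighted medians.
Total weight W = 313; half = 156.5.
x-coordinate, sorted with cumulative weight:
  x=0 (Fenton, w=30) cum 30
  x=2 (Brookfield, w=50) cum 80
  x=2 (Granby, w=3) cum 83
  x=4 (Denby, w=120) cum 203  ← median
  x=5 (Ashton, w=50) cum 253
  x=10 (Elwood, w=50) cum 303
  x=11 (Calder, w=10) cum 313
⇒ x* = 4
y-coordinate, sorted with cumulative weight:
  y=3 (Calder, w=10) cum 10
  y=3 (Granby, w=3) cum 13
  y=4 (Denby, w=120) cum 133
  y=5 (Ashton, w=50) cum 183  ← median
  y=6 (Elwood, w=50) cum 233
  y=7 (Fenton, w=30) cum 263
  y=8 (Brookfield, w=50) cum 313
⇒ y* = 5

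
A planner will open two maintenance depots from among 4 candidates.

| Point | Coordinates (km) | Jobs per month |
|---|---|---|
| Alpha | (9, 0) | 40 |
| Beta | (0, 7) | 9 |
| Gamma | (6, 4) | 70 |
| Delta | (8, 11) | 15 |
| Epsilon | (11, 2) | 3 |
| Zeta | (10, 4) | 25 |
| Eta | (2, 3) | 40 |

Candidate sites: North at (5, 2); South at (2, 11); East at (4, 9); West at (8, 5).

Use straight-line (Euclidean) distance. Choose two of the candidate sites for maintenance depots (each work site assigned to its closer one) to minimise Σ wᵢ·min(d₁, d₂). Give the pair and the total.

{North, West}, total 684.2

Evaluate every pair (each demand assigned to the nearer of the two):
  {North, West}: total = 684.2
  {North, East}: total = 721.9
  {North, South}: total = 744.8
  {East, West}: total = 789.4
  {South, West}: total = 812.3
  {South, East}: total = 1374.1
Best pair: {North, West} with total 684.2.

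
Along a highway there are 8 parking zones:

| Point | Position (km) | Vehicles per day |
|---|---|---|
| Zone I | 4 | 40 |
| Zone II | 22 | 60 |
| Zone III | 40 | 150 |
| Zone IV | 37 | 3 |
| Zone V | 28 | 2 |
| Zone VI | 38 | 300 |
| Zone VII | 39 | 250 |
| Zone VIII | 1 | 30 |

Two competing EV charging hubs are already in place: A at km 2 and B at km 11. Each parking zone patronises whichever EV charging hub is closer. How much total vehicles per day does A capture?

The indifferent point is the midpoint (2+11)/2 = 6.5; parking zones left of it (closer to A at 2) go to A, those right go to B.
  Zone VIII at 1 (w=30) → A
  Zone I at 4 (w=40) → A
  Zone II at 22 (w=60) → B
  Zone V at 28 (w=2) → B
  Zone IV at 37 (w=3) → B
  Zone VI at 38 (w=300) → B
  Zone VII at 39 (w=250) → B
  Zone III at 40 (w=150) → B
A captures 70; B captures 765.

70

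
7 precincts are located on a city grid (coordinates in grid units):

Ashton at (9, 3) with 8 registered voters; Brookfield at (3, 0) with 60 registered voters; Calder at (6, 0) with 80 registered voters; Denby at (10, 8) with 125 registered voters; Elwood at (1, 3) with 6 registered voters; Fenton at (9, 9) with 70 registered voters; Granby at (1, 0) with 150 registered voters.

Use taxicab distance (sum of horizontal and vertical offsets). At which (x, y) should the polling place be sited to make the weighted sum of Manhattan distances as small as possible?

Manhattan distance separates: Σwᵢ(|x−xᵢ|+|y−yᵢ|) = Σwᵢ|x−xᵢ| + Σwᵢ|y−yᵢ|, so x and y are optimised independently as 1-D weighted medians.
Total weight W = 499; half = 249.5.
x-coordinate, sorted with cumulative weight:
  x=1 (Elwood, w=6) cum 6
  x=1 (Granby, w=150) cum 156
  x=3 (Brookfield, w=60) cum 216
  x=6 (Calder, w=80) cum 296  ← median
  x=9 (Ashton, w=8) cum 304
  x=9 (Fenton, w=70) cum 374
  x=10 (Denby, w=125) cum 499
⇒ x* = 6
y-coordinate, sorted with cumulative weight:
  y=0 (Brookfield, w=60) cum 60
  y=0 (Calder, w=80) cum 140
  y=0 (Granby, w=150) cum 290  ← median
  y=3 (Ashton, w=8) cum 298
  y=3 (Elwood, w=6) cum 304
  y=8 (Denby, w=125) cum 429
  y=9 (Fenton, w=70) cum 499
⇒ y* = 0

(6, 0)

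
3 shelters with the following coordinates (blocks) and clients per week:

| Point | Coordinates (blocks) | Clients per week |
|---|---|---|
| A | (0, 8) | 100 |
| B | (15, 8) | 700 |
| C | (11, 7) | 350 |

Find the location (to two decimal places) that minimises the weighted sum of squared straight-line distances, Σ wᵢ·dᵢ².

The minimiser of Σwᵢ‖p−pᵢ‖² is the weighted centroid p* = (Σwᵢpᵢ)/(Σwᵢ).
Σwᵢ = 1150.
Σwᵢxᵢ = 100·0 + 700·15 + 350·11 = 14350.
Σwᵢyᵢ = 100·8 + 700·8 + 350·7 = 8850.
x* = 14350/1150 = 12.48, y* = 8850/1150 = 7.70.

(12.48, 7.70)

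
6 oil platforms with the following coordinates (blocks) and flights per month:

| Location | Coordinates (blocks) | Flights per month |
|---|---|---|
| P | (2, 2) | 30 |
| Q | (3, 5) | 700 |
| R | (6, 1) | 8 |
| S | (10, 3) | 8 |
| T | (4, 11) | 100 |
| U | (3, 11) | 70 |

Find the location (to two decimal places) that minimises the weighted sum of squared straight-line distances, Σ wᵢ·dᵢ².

(3.16, 5.96)

The minimiser of Σwᵢ‖p−pᵢ‖² is the weighted centroid p* = (Σwᵢpᵢ)/(Σwᵢ).
Σwᵢ = 916.
Σwᵢxᵢ = 30·2 + 700·3 + 8·6 + 8·10 + 100·4 + 70·3 = 2898.
Σwᵢyᵢ = 30·2 + 700·5 + 8·1 + 8·3 + 100·11 + 70·11 = 5462.
x* = 2898/916 = 3.16, y* = 5462/916 = 5.96.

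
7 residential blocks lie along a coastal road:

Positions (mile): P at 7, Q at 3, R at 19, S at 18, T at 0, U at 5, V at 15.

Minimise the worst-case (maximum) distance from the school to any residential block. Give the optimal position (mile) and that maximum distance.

location 9.5, max distance 9.5

The 1-center on a line is the midpoint of the two extreme points: leftmost at 0, rightmost at 19.
Optimal location = (0 + 19)/2 = 9.5; maximum distance = (19 − 0)/2 = 9.5.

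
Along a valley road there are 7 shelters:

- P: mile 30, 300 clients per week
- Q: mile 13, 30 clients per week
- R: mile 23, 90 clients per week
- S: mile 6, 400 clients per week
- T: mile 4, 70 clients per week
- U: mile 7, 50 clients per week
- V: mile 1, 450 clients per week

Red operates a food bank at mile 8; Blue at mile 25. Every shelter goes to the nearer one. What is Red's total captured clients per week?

The indifferent point is the midpoint (8+25)/2 = 16.5; shelters left of it (closer to Red at 8) go to Red, those right go to Blue.
  V at 1 (w=450) → Red
  T at 4 (w=70) → Red
  S at 6 (w=400) → Red
  U at 7 (w=50) → Red
  Q at 13 (w=30) → Red
  R at 23 (w=90) → Blue
  P at 30 (w=300) → Blue
Red captures 1000; Blue captures 390.

1000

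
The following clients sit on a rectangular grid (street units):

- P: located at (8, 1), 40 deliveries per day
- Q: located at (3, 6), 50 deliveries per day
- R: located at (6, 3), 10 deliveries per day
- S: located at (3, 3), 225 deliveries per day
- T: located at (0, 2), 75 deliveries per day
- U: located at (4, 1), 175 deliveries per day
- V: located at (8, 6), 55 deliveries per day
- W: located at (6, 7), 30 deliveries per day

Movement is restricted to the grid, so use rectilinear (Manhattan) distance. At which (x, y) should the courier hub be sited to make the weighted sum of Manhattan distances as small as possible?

(3, 3)

Manhattan distance separates: Σwᵢ(|x−xᵢ|+|y−yᵢ|) = Σwᵢ|x−xᵢ| + Σwᵢ|y−yᵢ|, so x and y are optimised independently as 1-D weighted medians.
Total weight W = 660; half = 330.
x-coordinate, sorted with cumulative weight:
  x=0 (T, w=75) cum 75
  x=3 (Q, w=50) cum 125
  x=3 (S, w=225) cum 350  ← median
  x=4 (U, w=175) cum 525
  x=6 (R, w=10) cum 535
  x=6 (W, w=30) cum 565
  x=8 (P, w=40) cum 605
  x=8 (V, w=55) cum 660
⇒ x* = 3
y-coordinate, sorted with cumulative weight:
  y=1 (P, w=40) cum 40
  y=1 (U, w=175) cum 215
  y=2 (T, w=75) cum 290
  y=3 (R, w=10) cum 300
  y=3 (S, w=225) cum 525  ← median
  y=6 (Q, w=50) cum 575
  y=6 (V, w=55) cum 630
  y=7 (W, w=30) cum 660
⇒ y* = 3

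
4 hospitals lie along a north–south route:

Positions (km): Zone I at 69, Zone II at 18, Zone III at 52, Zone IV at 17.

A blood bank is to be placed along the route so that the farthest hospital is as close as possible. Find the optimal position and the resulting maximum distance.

location 43, max distance 26

The 1-center on a line is the midpoint of the two extreme points: leftmost at 17, rightmost at 69.
Optimal location = (17 + 69)/2 = 43; maximum distance = (69 − 17)/2 = 26.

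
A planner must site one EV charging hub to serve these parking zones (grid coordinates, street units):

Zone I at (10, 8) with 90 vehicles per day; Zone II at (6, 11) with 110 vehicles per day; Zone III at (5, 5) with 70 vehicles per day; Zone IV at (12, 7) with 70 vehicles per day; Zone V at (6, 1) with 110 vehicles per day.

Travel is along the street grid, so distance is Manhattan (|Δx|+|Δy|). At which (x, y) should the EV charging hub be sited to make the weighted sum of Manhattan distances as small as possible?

Manhattan distance separates: Σwᵢ(|x−xᵢ|+|y−yᵢ|) = Σwᵢ|x−xᵢ| + Σwᵢ|y−yᵢ|, so x and y are optimised independently as 1-D weighted medians.
Total weight W = 450; half = 225.
x-coordinate, sorted with cumulative weight:
  x=5 (Zone III, w=70) cum 70
  x=6 (Zone II, w=110) cum 180
  x=6 (Zone V, w=110) cum 290  ← median
  x=10 (Zone I, w=90) cum 380
  x=12 (Zone IV, w=70) cum 450
⇒ x* = 6
y-coordinate, sorted with cumulative weight:
  y=1 (Zone V, w=110) cum 110
  y=5 (Zone III, w=70) cum 180
  y=7 (Zone IV, w=70) cum 250  ← median
  y=8 (Zone I, w=90) cum 340
  y=11 (Zone II, w=110) cum 450
⇒ y* = 7

(6, 7)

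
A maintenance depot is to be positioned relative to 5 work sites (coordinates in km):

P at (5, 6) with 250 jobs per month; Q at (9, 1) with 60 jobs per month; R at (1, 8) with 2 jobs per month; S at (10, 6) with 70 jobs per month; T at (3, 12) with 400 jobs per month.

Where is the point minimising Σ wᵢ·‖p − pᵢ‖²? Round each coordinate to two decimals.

(4.72, 8.69)

The minimiser of Σwᵢ‖p−pᵢ‖² is the weighted centroid p* = (Σwᵢpᵢ)/(Σwᵢ).
Σwᵢ = 782.
Σwᵢxᵢ = 250·5 + 60·9 + 2·1 + 70·10 + 400·3 = 3692.
Σwᵢyᵢ = 250·6 + 60·1 + 2·8 + 70·6 + 400·12 = 6796.
x* = 3692/782 = 4.72, y* = 6796/782 = 8.69.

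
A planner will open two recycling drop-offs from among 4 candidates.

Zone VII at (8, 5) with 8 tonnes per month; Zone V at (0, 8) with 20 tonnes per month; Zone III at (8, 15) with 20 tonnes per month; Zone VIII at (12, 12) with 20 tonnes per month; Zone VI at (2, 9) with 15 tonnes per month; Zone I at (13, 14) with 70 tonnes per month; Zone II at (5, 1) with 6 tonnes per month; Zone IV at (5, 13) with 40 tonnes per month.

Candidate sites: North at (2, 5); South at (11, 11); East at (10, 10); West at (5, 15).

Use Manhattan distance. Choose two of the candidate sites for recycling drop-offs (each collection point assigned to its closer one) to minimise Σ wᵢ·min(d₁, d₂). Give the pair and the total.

Evaluate every pair (each demand assigned to the nearer of the two):
  {South, West}: total = 1061
  {North, South}: total = 1100
  {North, West}: total = 1220
  {East, West}: total = 1225
  {North, East}: total = 1280
  {South, East}: total = 1365
Best pair: {South, West} with total 1061.

{South, West}, total 1061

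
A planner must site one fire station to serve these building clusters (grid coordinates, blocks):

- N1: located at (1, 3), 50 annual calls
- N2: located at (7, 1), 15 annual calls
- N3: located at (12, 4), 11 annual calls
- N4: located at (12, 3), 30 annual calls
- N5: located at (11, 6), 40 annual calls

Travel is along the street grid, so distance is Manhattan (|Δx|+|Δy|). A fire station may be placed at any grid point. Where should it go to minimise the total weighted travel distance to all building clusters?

(11, 3)

Manhattan distance separates: Σwᵢ(|x−xᵢ|+|y−yᵢ|) = Σwᵢ|x−xᵢ| + Σwᵢ|y−yᵢ|, so x and y are optimised independently as 1-D weighted medians.
Total weight W = 146; half = 73.
x-coordinate, sorted with cumulative weight:
  x=1 (N1, w=50) cum 50
  x=7 (N2, w=15) cum 65
  x=11 (N5, w=40) cum 105  ← median
  x=12 (N3, w=11) cum 116
  x=12 (N4, w=30) cum 146
⇒ x* = 11
y-coordinate, sorted with cumulative weight:
  y=1 (N2, w=15) cum 15
  y=3 (N1, w=50) cum 65
  y=3 (N4, w=30) cum 95  ← median
  y=4 (N3, w=11) cum 106
  y=6 (N5, w=40) cum 146
⇒ y* = 3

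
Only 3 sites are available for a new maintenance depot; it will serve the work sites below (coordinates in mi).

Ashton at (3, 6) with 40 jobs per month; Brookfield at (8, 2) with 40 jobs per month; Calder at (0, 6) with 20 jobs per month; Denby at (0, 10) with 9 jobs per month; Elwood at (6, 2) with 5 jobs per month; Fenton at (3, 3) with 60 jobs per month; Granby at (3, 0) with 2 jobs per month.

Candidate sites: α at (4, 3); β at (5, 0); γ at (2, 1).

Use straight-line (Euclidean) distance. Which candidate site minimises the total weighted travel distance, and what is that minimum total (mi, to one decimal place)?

Total weighted distance at each candidate:
  α (4, 3): total = 541.5
  β (5, 0): total = 885.5
  γ (2, 1): total = 795.6
Minimum is at α with total 541.5 mi.

α, total 541.5 mi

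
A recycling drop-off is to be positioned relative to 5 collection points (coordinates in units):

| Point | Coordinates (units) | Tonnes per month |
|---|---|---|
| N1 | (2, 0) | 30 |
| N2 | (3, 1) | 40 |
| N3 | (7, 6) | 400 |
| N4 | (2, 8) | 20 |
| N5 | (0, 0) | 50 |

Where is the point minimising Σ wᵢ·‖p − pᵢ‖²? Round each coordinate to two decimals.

(5.59, 4.81)

The minimiser of Σwᵢ‖p−pᵢ‖² is the weighted centroid p* = (Σwᵢpᵢ)/(Σwᵢ).
Σwᵢ = 540.
Σwᵢxᵢ = 30·2 + 40·3 + 400·7 + 20·2 + 50·0 = 3020.
Σwᵢyᵢ = 30·0 + 40·1 + 400·6 + 20·8 + 50·0 = 2600.
x* = 3020/540 = 5.59, y* = 2600/540 = 4.81.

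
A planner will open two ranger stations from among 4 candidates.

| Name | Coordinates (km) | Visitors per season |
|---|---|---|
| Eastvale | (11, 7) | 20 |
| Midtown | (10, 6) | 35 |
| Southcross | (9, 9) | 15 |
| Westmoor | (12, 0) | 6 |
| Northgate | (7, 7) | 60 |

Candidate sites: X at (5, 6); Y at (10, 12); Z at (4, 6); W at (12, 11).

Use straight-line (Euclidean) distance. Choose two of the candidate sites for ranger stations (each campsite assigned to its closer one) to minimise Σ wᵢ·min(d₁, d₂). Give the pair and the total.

{X, W}, total 501.0

Evaluate every pair (each demand assigned to the nearer of the two):
  {X, W}: total = 501.0
  {X, Y}: total = 513.9
  {X, Z}: total = 561.1
  {Z, W}: total = 574.8
  {Y, Z}: total = 609.2
  {Y, W}: total = 734.2
Best pair: {X, W} with total 501.0.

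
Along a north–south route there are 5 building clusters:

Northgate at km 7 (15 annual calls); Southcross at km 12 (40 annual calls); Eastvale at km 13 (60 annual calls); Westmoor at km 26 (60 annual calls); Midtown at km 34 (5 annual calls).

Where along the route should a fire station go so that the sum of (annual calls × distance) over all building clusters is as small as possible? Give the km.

For a sum of weighted absolute distances on a line, the optimum is the weighted median (not the mean). Total weight W = 180; half-weight = 90.
Sort by position and accumulate weight:
  km 7 (Northgate, w=15) → cum 15
  km 12 (Southcross, w=40) → cum 55
  km 13 (Eastvale, w=60) → cum 115  ≥ 90 → median here
  km 26 (Westmoor, w=60) → cum 175
  km 34 (Midtown, w=5) → cum 180
Optimal location: km 13.

x = 13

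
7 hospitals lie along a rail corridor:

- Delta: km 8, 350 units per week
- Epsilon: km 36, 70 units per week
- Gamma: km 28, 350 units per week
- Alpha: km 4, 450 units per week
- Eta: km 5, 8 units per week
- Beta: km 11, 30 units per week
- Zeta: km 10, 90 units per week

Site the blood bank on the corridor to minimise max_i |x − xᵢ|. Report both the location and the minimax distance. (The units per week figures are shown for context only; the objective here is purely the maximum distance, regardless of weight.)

The 1-center on a line is the midpoint of the two extreme points: leftmost at 4, rightmost at 36.
Optimal location = (4 + 36)/2 = 20; maximum distance = (36 − 4)/2 = 16.

location 20, max distance 16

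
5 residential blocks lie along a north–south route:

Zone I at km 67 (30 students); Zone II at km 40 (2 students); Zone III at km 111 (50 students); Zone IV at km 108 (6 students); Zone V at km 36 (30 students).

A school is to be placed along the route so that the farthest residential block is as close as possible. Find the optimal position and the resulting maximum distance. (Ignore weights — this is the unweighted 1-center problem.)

The 1-center on a line is the midpoint of the two extreme points: leftmost at 36, rightmost at 111.
Optimal location = (36 + 111)/2 = 73.5; maximum distance = (111 − 36)/2 = 37.5.

location 73.5, max distance 37.5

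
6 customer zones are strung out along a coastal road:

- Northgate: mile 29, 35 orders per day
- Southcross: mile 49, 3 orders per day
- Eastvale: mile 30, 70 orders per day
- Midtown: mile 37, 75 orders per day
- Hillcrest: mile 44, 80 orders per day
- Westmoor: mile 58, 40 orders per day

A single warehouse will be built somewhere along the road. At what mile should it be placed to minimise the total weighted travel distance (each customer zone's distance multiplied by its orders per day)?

For a sum of weighted absolute distances on a line, the optimum is the weighted median (not the mean). Total weight W = 303; half-weight = 151.5.
Sort by position and accumulate weight:
  mile 29 (Northgate, w=35) → cum 35
  mile 30 (Eastvale, w=70) → cum 105
  mile 37 (Midtown, w=75) → cum 180  ≥ 151.5 → median here
  mile 44 (Hillcrest, w=80) → cum 260
  mile 49 (Southcross, w=3) → cum 263
  mile 58 (Westmoor, w=40) → cum 303
Optimal location: mile 37.

x = 37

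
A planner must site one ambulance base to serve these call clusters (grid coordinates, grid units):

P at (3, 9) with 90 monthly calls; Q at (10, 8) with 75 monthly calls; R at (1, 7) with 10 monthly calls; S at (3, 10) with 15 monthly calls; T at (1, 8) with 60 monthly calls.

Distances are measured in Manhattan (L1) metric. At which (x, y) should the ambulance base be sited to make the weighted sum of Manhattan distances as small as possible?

(3, 8)

Manhattan distance separates: Σwᵢ(|x−xᵢ|+|y−yᵢ|) = Σwᵢ|x−xᵢ| + Σwᵢ|y−yᵢ|, so x and y are optimised independently as 1-D weighted medians.
Total weight W = 250; half = 125.
x-coordinate, sorted with cumulative weight:
  x=1 (R, w=10) cum 10
  x=1 (T, w=60) cum 70
  x=3 (P, w=90) cum 160  ← median
  x=3 (S, w=15) cum 175
  x=10 (Q, w=75) cum 250
⇒ x* = 3
y-coordinate, sorted with cumulative weight:
  y=7 (R, w=10) cum 10
  y=8 (Q, w=75) cum 85
  y=8 (T, w=60) cum 145  ← median
  y=9 (P, w=90) cum 235
  y=10 (S, w=15) cum 250
⇒ y* = 8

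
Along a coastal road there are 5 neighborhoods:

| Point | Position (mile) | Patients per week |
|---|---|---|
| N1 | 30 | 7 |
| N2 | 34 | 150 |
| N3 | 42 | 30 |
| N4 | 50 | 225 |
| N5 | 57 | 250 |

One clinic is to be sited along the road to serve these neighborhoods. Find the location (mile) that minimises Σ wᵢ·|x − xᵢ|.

For a sum of weighted absolute distances on a line, the optimum is the weighted median (not the mean). Total weight W = 662; half-weight = 331.
Sort by position and accumulate weight:
  mile 30 (N1, w=7) → cum 7
  mile 34 (N2, w=150) → cum 157
  mile 42 (N3, w=30) → cum 187
  mile 50 (N4, w=225) → cum 412  ≥ 331 → median here
  mile 57 (N5, w=250) → cum 662
Optimal location: mile 50.

x = 50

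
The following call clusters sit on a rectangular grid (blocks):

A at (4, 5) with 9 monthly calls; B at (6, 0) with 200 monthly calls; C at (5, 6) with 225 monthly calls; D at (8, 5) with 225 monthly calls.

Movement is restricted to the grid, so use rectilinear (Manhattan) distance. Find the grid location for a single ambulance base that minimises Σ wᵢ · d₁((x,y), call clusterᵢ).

(6, 5)

Manhattan distance separates: Σwᵢ(|x−xᵢ|+|y−yᵢ|) = Σwᵢ|x−xᵢ| + Σwᵢ|y−yᵢ|, so x and y are optimised independently as 1-D weighted medians.
Total weight W = 659; half = 329.5.
x-coordinate, sorted with cumulative weight:
  x=4 (A, w=9) cum 9
  x=5 (C, w=225) cum 234
  x=6 (B, w=200) cum 434  ← median
  x=8 (D, w=225) cum 659
⇒ x* = 6
y-coordinate, sorted with cumulative weight:
  y=0 (B, w=200) cum 200
  y=5 (A, w=9) cum 209
  y=5 (D, w=225) cum 434  ← median
  y=6 (C, w=225) cum 659
⇒ y* = 5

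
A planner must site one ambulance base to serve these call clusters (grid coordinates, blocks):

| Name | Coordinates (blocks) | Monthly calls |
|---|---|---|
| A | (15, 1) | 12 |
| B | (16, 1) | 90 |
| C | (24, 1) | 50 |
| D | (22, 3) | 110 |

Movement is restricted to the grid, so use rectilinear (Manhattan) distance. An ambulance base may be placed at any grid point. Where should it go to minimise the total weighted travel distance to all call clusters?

Manhattan distance separates: Σwᵢ(|x−xᵢ|+|y−yᵢ|) = Σwᵢ|x−xᵢ| + Σwᵢ|y−yᵢ|, so x and y are optimised independently as 1-D weighted medians.
Total weight W = 262; half = 131.
x-coordinate, sorted with cumulative weight:
  x=15 (A, w=12) cum 12
  x=16 (B, w=90) cum 102
  x=22 (D, w=110) cum 212  ← median
  x=24 (C, w=50) cum 262
⇒ x* = 22
y-coordinate, sorted with cumulative weight:
  y=1 (A, w=12) cum 12
  y=1 (B, w=90) cum 102
  y=1 (C, w=50) cum 152  ← median
  y=3 (D, w=110) cum 262
⇒ y* = 1

(22, 1)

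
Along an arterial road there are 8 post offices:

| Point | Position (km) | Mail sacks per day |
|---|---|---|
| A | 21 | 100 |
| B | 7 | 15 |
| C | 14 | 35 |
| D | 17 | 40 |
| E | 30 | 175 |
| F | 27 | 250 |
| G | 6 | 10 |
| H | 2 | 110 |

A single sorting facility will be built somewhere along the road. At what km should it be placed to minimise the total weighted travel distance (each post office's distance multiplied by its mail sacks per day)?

For a sum of weighted absolute distances on a line, the optimum is the weighted median (not the mean). Total weight W = 735; half-weight = 367.5.
Sort by position and accumulate weight:
  km 2 (H, w=110) → cum 110
  km 6 (G, w=10) → cum 120
  km 7 (B, w=15) → cum 135
  km 14 (C, w=35) → cum 170
  km 17 (D, w=40) → cum 210
  km 21 (A, w=100) → cum 310
  km 27 (F, w=250) → cum 560  ≥ 367.5 → median here
  km 30 (E, w=175) → cum 735
Optimal location: km 27.

x = 27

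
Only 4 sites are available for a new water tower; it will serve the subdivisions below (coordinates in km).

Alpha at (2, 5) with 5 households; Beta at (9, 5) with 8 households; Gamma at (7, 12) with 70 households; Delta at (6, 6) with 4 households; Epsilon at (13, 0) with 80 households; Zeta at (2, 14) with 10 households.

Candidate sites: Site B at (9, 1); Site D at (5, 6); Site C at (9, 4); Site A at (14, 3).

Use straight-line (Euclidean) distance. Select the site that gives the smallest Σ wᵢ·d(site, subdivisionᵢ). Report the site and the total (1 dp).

Site C, total 1209.6 km

Total weighted distance at each candidate:
  Site B (9, 1): total = 1355.8
  Site D (5, 6): total = 1381.0
  Site C (9, 4): total = 1209.6
  Site A (14, 3): total = 1352.0
Minimum is at Site C with total 1209.6 km.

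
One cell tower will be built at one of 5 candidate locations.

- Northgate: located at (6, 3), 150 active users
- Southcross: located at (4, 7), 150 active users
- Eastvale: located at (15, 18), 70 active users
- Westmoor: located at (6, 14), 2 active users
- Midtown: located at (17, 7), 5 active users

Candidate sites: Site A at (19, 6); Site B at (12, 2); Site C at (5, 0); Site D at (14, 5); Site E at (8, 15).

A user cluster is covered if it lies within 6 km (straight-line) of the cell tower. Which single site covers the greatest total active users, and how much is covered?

Coverage radius r = 6 km; a point is covered iff (Δx)²+(Δy)² ≤ 6² = 36.
  Site A (19, 6): covers {Midtown} → 5
  Site B (12, 2): covers {none} → 0
  Site C (5, 0): covers {Northgate} → 150
  Site D (14, 5): covers {Midtown} → 5
  Site E (8, 15): covers {Westmoor} → 2
Maximum coverage at Site C: 150 active users.

Site C, covering 150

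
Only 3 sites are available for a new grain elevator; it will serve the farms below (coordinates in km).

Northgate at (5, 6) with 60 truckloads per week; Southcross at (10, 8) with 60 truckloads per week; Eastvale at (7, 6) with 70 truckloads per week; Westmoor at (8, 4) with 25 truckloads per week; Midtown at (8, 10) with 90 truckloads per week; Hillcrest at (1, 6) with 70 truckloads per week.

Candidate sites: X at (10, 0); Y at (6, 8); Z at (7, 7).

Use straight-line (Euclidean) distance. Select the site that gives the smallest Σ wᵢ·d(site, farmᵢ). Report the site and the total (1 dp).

Z, total 1183.4 km

Total weighted distance at each candidate:
  X (10, 0): total = 3205.0
  Y (6, 8): total = 1274.0
  Z (7, 7): total = 1183.4
Minimum is at Z with total 1183.4 km.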